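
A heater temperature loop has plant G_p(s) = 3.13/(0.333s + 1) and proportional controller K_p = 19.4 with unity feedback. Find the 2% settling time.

T_s ≈ 0.0216 s

Closed loop: T(s) = K_p·G_p/(1+K_p·G_p) = 60.72/(0.333s + 1 + 60.72), with pole at s = −(1 + 60.72)/0.333 = −185.4.
τ = 1/185.4 = 0.005395 s, so 2% settling time ≈ 4τ = 0.0216 s.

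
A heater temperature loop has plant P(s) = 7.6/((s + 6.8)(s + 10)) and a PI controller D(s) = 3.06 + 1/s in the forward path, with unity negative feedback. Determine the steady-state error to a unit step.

0

The open loop D(s)P(s) has a pole at the origin (type 1), so the static position error constant is infinite and e_ss = 1/(1+∞) = 0.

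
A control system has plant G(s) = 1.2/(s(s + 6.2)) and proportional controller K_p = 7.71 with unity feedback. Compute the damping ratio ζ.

ζ = 1.02

1 + K_p·G(s) = 0 gives s² + 6.2s + 9.252 = 0.
So ω_n² = 9.252 ⇒ ω_n = 3.042 rad/s, and ζ = 6.2/(2ω_n) = 1.02.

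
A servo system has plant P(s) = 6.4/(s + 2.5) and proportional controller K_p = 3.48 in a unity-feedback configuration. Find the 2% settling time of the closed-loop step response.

Closed-loop transfer function: T(s) = K_p·P(s)/(1 + K_p·P(s)) = 22.27/(s + 2.5 + 22.27) = 22.27/(s + 24.77).
Time constant τ = 1/24.77 = 0.04037 s, so the 2% settling time is about 4τ = 0.161 s.

T_s ≈ 0.161 s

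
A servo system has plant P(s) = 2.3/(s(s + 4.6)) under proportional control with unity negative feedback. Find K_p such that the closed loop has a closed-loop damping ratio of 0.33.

K_p = 21.1

Closed-loop characteristic equation: s² + 4.6s + K_p·2.3 = 0.
So ω_n = √(2.3K_p) and 2ζω_n = 4.6, giving ζ = 4.6/(2√(2.3K_p)).
Setting ζ = 0.33: √(2.3K_p) = 4.6/(2·0.33) = 6.97, so K_p = 48.58/2.3 = 21.1.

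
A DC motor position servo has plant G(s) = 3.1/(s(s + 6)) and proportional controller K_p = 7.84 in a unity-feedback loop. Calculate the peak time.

T_p = 0.803 s

The closed-loop denominator s² + 6s + 24.3 gives ω_n = √24.3 = 4.93 and ζ = 6/(2ω_n) = 0.6085.
Damped frequency ω_d = ω_n√(1−ζ²) = 3.912 rad/s, so peak time T_p = π/ω_d = 0.803 s.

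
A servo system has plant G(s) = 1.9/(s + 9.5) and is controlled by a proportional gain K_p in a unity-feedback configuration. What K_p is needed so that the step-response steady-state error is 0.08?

Steady-state error for a unit step on this type-0 loop is 1/(1 + K_p·G(0)).
G(0) = 0.2. Require 1/(1 + K_p·0.2) = 0.08, so 1 + 0.2·K_p = 12.5.
K_p = (12.5 − 1)/0.2 = 57.5.

K_p = 57.5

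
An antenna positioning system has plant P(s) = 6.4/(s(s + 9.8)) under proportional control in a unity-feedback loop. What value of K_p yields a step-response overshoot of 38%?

K_p = 43.3

From %OS = 100·exp(−πζ/√(1−ζ²)) = 38%, ζ = −ln(0.38)/√(π²+ln²(0.38)) = 0.2943.
Characteristic equation s² + 9.8s + 6.4K_p = 0 gives ζ = 9.8/(2√(6.4K_p)).
Setting ζ = 0.2943: √(6.4K_p) = 9.8/(2·0.2943) = 16.65, so K_p = 277.1/6.4 = 43.3.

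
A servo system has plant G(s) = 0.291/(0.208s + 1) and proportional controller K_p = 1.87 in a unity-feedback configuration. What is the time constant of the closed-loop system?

Closed loop: T(s) = K_p·G/(1+K_p·G) = 0.5442/(0.208s + 1 + 0.5442), with pole at s = −(1 + 0.5442)/0.208 = −7.424.
Closed-loop time constant τ = 1/7.424 = 0.135 s.

τ = 0.135 s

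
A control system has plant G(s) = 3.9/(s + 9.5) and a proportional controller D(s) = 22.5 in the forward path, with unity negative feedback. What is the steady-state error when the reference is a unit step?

0.0977

The loop is type 0. Static position error constant K_pos = D(0)·G(0) = 22.5·0.4105 = 9.237.
Steady-state error to a unit step: e_ss = 1/(1+K_pos) = 1/10.24 = 0.0977.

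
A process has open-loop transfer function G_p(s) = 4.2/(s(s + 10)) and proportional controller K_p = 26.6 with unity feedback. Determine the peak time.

The closed-loop denominator s² + 10s + 111.7 gives ω_n = √111.7 = 10.57 and ζ = 10/(2ω_n) = 0.473.
Damped frequency ω_d = ω_n√(1−ζ²) = 9.312 rad/s, so peak time T_p = π/ω_d = 0.337 s.

T_p = 0.337 s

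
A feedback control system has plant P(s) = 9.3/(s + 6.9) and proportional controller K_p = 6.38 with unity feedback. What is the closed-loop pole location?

Closed-loop transfer function: T(s) = K_p·P(s)/(1 + K_p·P(s)) = 59.33/(s + 6.9 + 59.33) = 59.33/(s + 66.23).
The closed-loop pole is at s = −66.23.

s = -66.23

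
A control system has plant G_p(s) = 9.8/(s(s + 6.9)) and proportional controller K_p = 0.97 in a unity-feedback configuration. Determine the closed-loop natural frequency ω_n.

ω_n = 3.08 rad/s

With unity feedback the closed-loop characteristic equation is s² + 6.9s + 0.97·9.8 = s² + 6.9s + 9.506 = 0.
So ω_n² = 9.506 ⇒ ω_n = 3.083 rad/s, and ζ = 6.9/(2ω_n) = 1.12.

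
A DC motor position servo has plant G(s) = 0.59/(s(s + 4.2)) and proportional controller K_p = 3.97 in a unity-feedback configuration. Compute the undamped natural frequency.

The closed-loop denominator is s(s+4.2) + 3.97·0.59 = s² + 4.2s + 2.342.
So ω_n² = 2.342 ⇒ ω_n = 1.53 rad/s, and ζ = 4.2/(2ω_n) = 1.37.

ω_n = 1.53 rad/s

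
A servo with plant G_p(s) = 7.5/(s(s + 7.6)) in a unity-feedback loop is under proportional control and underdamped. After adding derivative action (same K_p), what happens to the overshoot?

With PD the characteristic equation becomes s² + (a + K·K_d)s + K·K_p = 0; the damping term grows, ζ rises, overshoot falls.

decrease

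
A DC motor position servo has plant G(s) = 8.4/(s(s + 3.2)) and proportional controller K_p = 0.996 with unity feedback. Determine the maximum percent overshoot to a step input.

Closed-loop characteristic equation: s² + 3.2s + 8.366 = 0, so ω_n = 2.892 rad/s and ζ = 3.2/(2·2.892) = 0.5532.
%OS = 100·exp(−πζ/√(1−ζ²)) = 100·exp(−π·0.5532/√0.694) = 12.4%.

12.4%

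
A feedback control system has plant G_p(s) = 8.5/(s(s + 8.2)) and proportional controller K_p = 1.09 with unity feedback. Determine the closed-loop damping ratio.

With unity feedback the closed-loop characteristic equation is s² + 8.2s + 1.09·8.5 = s² + 8.2s + 9.265 = 0.
Matching s² + 2ζω_n s + ω_n²: ω_n = √9.265 = 3.044 rad/s and 2ζω_n = 8.2, so ζ = 8.2/(2·3.044) = 1.35.

ζ = 1.35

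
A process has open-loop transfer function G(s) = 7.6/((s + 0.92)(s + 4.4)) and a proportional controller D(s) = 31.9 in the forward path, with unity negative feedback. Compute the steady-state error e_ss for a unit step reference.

The loop is type 0. Static position error constant K_pos = D(0)·G(0) = 31.9·1.877 = 59.89.
Steady-state error to a unit step: e_ss = 1/(1+K_pos) = 1/60.89 = 0.0164.

0.0164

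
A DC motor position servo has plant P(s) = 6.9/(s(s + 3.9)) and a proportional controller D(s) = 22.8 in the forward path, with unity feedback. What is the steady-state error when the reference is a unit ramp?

0.0248

The loop has one pole at the origin (type 1). Velocity error constant K_v = lim_{s→0} s·D(s)P(s) = 22.8·6.9/3.9 = 40.34.
Steady-state error to a unit ramp: e_ss = 1/K_v = 0.0248.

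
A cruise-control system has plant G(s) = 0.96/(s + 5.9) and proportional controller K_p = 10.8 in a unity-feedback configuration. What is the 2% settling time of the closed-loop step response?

Closed-loop transfer function: T(s) = K_p·G(s)/(1 + K_p·G(s)) = 10.37/(s + 5.9 + 10.37) = 10.37/(s + 16.27).
Time constant τ = 1/16.27 = 0.06147 s, so the 2% settling time is about 4τ = 0.246 s.

T_s ≈ 0.246 s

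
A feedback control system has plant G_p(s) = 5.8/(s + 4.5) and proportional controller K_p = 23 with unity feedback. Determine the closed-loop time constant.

Closed-loop transfer function: T(s) = K_p·G_p(s)/(1 + K_p·G_p(s)) = 133.4/(s + 4.5 + 133.4) = 133.4/(s + 137.9).
Time constant τ = 1/137.9 = 0.00725 s.

τ = 0.00725 s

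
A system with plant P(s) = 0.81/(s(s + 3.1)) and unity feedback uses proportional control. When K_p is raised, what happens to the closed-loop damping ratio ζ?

ζ = 3.1/(2√(0.81K_p)); increasing K_p raises the denominator, so ζ falls.

decrease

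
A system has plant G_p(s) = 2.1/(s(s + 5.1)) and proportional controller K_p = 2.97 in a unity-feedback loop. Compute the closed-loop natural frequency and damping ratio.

1 + K_p·G_p(s) = 0 gives s² + 5.1s + 6.237 = 0.
Matching s² + 2ζω_n s + ω_n²: ω_n = √6.237 = 2.497 rad/s and 2ζω_n = 5.1, so ζ = 5.1/(2·2.497) = 1.02.

ω_n = 2.5 rad/s, ζ = 1.02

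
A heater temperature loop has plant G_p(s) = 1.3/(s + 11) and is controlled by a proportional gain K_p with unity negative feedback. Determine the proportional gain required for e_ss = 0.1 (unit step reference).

The loop is type 0, so e_ss(step) = 1/(1 + K_pos) with K_pos = K_p·G_p(0).
G_p(0) = 0.1182. Require 1/(1 + K_p·0.1182) = 0.1, so 1 + 0.1182·K_p = 10.
K_p = (10 − 1)/0.1182 = 76.2.

K_p = 76.2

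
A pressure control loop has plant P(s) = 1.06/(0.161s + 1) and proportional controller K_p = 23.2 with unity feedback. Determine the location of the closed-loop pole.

Closed loop: T(s) = K_p·P/(1+K_p·P) = 24.59/(0.161s + 1 + 24.59), with pole at s = −(1 + 24.59)/0.161 = −159.

s = -159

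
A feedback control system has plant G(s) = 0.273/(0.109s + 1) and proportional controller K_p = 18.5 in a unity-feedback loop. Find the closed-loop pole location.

s = -55.51

Closed loop: T(s) = K_p·G/(1+K_p·G) = 5.051/(0.109s + 1 + 5.051), with pole at s = −(1 + 5.051)/0.109 = −55.51.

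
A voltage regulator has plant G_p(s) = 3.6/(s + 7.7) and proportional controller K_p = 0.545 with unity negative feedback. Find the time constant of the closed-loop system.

Closed-loop transfer function: T(s) = K_p·G_p(s)/(1 + K_p·G_p(s)) = 1.962/(s + 7.7 + 1.962) = 1.962/(s + 9.662).
Time constant τ = 1/9.662 = 0.103 s.

τ = 0.103 s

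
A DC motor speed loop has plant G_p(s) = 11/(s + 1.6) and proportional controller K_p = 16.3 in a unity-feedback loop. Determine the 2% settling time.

Closed-loop transfer function: T(s) = K_p·G_p(s)/(1 + K_p·G_p(s)) = 179.3/(s + 1.6 + 179.3) = 179.3/(s + 180.9).
Time constant τ = 1/180.9 = 0.005528 s, so the 2% settling time is about 4τ = 0.0221 s.

T_s ≈ 0.0221 s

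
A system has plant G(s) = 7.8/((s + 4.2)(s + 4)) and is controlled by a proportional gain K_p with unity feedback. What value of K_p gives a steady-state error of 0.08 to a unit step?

K_p = 24.8

Steady-state error for a unit step on this type-0 loop is 1/(1 + K_p·G(0)).
G(0) = 0.4643. Require 1/(1 + K_p·0.4643) = 0.08, so 1 + 0.4643·K_p = 12.5.
K_p = (12.5 − 1)/0.4643 = 24.8.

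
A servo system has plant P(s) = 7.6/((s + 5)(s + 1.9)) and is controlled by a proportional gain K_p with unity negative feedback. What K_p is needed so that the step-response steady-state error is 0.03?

K_p = 40.4

For a type-0 loop with proportional control, e_ss = 1/(1 + K_p·P(0)).
P(0) = 0.8. Require 1/(1 + K_p·0.8) = 0.03, so 1 + 0.8·K_p = 33.33.
K_p = (33.33 − 1)/0.8 = 40.4.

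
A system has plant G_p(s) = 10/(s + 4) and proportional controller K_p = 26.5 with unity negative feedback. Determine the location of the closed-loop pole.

Closed-loop transfer function: T(s) = K_p·G_p(s)/(1 + K_p·G_p(s)) = 265/(s + 4 + 265) = 265/(s + 269).
The closed-loop pole is at s = −269.

s = -269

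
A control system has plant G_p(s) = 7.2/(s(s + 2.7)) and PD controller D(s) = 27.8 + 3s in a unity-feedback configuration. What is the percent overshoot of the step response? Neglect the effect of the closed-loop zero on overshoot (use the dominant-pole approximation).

Forward path: (27.8 + 3s)·7.2/(s(s+2.7)). The closed-loop characteristic equation is s² + (2.7 + 7.2·3)s + 7.2·27.8 = 0.
That is s² + 24.3s + 200.2 = 0, so ω_n = 14.15 rad/s and ζ = 24.3/(2·14.15) = 0.8588.
%OS = 100·exp(−πζ/√(1−ζ²)) = 0.516%.

0.516%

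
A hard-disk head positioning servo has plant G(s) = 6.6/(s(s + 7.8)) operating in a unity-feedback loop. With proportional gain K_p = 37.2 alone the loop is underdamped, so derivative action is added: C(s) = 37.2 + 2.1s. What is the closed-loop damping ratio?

ζ = 0.691

Forward path: (37.2 + 2.1s)·6.6/(s(s+7.8)). The closed-loop characteristic equation is s² + (7.8 + 6.6·2.1)s + 6.6·37.2 = 0.
That is s² + 21.66s + 245.5 = 0, so ω_n = 15.67 rad/s and ζ = 21.66/(2·15.67) = 0.6912.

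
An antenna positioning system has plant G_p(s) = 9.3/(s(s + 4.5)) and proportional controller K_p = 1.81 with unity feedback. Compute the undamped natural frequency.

ω_n = 4.1 rad/s

1 + K_p·G_p(s) = 0 gives s² + 4.5s + 16.83 = 0.
So ω_n² = 16.83 ⇒ ω_n = 4.103 rad/s, and ζ = 4.5/(2ω_n) = 0.548.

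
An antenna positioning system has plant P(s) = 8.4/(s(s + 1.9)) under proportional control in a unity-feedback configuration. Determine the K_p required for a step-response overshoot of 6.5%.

From %OS = 100·exp(−πζ/√(1−ζ²)) = 6.5%, ζ = −ln(0.065)/√(π²+ln²(0.065)) = 0.6564.
Characteristic equation s² + 1.9s + 8.4K_p = 0 gives ζ = 1.9/(2√(8.4K_p)).
Setting ζ = 0.6564: √(8.4K_p) = 1.9/(2·0.6564) = 1.447, so K_p = 2.095/8.4 = 0.249.

K_p = 0.249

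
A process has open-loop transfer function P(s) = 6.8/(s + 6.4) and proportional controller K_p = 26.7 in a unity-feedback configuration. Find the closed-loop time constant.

Closed-loop transfer function: T(s) = K_p·P(s)/(1 + K_p·P(s)) = 181.6/(s + 6.4 + 181.6) = 181.6/(s + 188).
Time constant τ = 1/188 = 0.00532 s.

τ = 0.00532 s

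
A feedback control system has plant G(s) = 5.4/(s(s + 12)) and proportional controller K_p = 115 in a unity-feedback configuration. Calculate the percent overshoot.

45.9%

From 1 + K_pG(s) = 0: s² + 12s + 621 = 0 ⇒ ω_n = 24.92, ζ = 0.2408.
%OS = 100·exp(−πζ/√(1−ζ²)) = 100·exp(−π·0.2408/√0.942) = 45.9%.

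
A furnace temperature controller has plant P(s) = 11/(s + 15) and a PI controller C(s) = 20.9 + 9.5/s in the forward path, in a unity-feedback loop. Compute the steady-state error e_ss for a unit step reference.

0

The open loop C(s)P(s) has a pole at the origin (type 1), so the static position error constant is infinite and e_ss = 1/(1+∞) = 0.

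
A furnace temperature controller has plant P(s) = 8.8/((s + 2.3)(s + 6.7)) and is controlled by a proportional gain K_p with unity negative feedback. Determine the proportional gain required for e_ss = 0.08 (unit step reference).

K_p = 20.1

For a type-0 loop with proportional control, e_ss = 1/(1 + K_p·P(0)).
P(0) = 0.5711. Require 1/(1 + K_p·0.5711) = 0.08, so 1 + 0.5711·K_p = 12.5.
K_p = (12.5 − 1)/0.5711 = 20.1.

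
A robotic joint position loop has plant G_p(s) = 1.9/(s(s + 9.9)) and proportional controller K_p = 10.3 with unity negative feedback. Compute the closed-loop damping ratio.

1 + K_p·G_p(s) = 0 gives s² + 9.9s + 19.57 = 0.
So ω_n² = 19.57 ⇒ ω_n = 4.424 rad/s, and ζ = 9.9/(2ω_n) = 1.12.

ζ = 1.12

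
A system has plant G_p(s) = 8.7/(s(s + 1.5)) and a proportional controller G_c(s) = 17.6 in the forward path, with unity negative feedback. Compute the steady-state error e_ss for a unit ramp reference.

0.0098

The loop has one pole at the origin (type 1). Velocity error constant K_v = lim_{s→0} s·G_c(s)G_p(s) = 17.6·8.7/1.5 = 102.1.
Steady-state error to a unit ramp: e_ss = 1/K_v = 0.0098.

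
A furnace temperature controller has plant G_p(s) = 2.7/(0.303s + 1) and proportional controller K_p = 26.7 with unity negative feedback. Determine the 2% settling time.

T_s ≈ 0.0166 s

Closed loop: T(s) = K_p·G_p/(1+K_p·G_p) = 72.09/(0.303s + 1 + 72.09), with pole at s = −(1 + 72.09)/0.303 = −241.2.
τ = 1/241.2 = 0.004146 s, so 2% settling time ≈ 4τ = 0.0166 s.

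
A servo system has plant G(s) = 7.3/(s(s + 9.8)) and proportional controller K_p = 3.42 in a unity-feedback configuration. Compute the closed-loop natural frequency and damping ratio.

ω_n = 5 rad/s, ζ = 0.981

With unity feedback the closed-loop characteristic equation is s² + 9.8s + 3.42·7.3 = s² + 9.8s + 24.97 = 0.
Matching s² + 2ζω_n s + ω_n²: ω_n = √24.97 = 4.997 rad/s and 2ζω_n = 9.8, so ζ = 9.8/(2·4.997) = 0.981.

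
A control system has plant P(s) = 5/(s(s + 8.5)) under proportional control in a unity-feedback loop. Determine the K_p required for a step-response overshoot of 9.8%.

From %OS = 100·exp(−πζ/√(1−ζ²)) = 9.8%, ζ = −ln(0.098)/√(π²+ln²(0.098)) = 0.5945.
Characteristic equation s² + 8.5s + 5K_p = 0 gives ζ = 8.5/(2√(5K_p)).
Setting ζ = 0.5945: √(5K_p) = 8.5/(2·0.5945) = 7.149, so K_p = 51.1/5 = 10.2.

K_p = 10.2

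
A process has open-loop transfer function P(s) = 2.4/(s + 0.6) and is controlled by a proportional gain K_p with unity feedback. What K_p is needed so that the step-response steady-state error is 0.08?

K_p = 2.88

The loop is type 0, so e_ss(step) = 1/(1 + K_pos) with K_pos = K_p·P(0).
P(0) = 4. Require 1/(1 + K_p·4) = 0.08, so 1 + 4·K_p = 12.5.
K_p = (12.5 − 1)/4 = 2.88.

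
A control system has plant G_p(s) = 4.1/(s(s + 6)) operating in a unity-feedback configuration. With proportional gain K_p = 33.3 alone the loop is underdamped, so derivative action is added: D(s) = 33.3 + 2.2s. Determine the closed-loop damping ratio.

ζ = 0.643

Forward path: (33.3 + 2.2s)·4.1/(s(s+6)). The closed-loop characteristic equation is s² + (6 + 4.1·2.2)s + 4.1·33.3 = 0.
That is s² + 15.02s + 136.5 = 0, so ω_n = 11.68 rad/s and ζ = 15.02/(2·11.68) = 0.6427.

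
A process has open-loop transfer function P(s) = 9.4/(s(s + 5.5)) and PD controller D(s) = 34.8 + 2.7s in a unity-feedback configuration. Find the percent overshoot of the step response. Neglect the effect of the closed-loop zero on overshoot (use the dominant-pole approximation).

Forward path: (34.8 + 2.7s)·9.4/(s(s+5.5)). The closed-loop characteristic equation is s² + (5.5 + 9.4·2.7)s + 9.4·34.8 = 0.
That is s² + 30.88s + 327.1 = 0, so ω_n = 18.09 rad/s and ζ = 30.88/(2·18.09) = 0.8537.
%OS = 100·exp(−πζ/√(1−ζ²)) = 0.58%.

0.58%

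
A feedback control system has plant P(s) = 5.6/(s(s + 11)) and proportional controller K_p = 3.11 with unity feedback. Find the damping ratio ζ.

The closed-loop denominator is s(s+11) + 3.11·5.6 = s² + 11s + 17.42.
Matching s² + 2ζω_n s + ω_n²: ω_n = √17.42 = 4.173 rad/s and 2ζω_n = 11, so ζ = 11/(2·4.173) = 1.32.

ζ = 1.32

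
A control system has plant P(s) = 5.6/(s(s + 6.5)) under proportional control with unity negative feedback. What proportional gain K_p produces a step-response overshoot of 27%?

From %OS = 100·exp(−πζ/√(1−ζ²)) = 27%, ζ = −ln(0.27)/√(π²+ln²(0.27)) = 0.3847.
Characteristic equation s² + 6.5s + 5.6K_p = 0 gives ζ = 6.5/(2√(5.6K_p)).
Setting ζ = 0.3847: √(5.6K_p) = 6.5/(2·0.3847) = 8.448, so K_p = 71.37/5.6 = 12.7.

K_p = 12.7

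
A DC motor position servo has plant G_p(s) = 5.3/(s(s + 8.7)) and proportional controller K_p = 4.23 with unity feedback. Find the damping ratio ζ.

The closed-loop denominator is s(s+8.7) + 4.23·5.3 = s² + 8.7s + 22.42.
So ω_n² = 22.42 ⇒ ω_n = 4.735 rad/s, and ζ = 8.7/(2ω_n) = 0.919.

ζ = 0.919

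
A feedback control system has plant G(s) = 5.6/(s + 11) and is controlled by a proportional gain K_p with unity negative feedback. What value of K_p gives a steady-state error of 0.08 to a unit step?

K_p = 22.6

Steady-state error for a unit step on this type-0 loop is 1/(1 + K_p·G(0)).
G(0) = 0.5091. Require 1/(1 + K_p·0.5091) = 0.08, so 1 + 0.5091·K_p = 12.5.
K_p = (12.5 − 1)/0.5091 = 22.6.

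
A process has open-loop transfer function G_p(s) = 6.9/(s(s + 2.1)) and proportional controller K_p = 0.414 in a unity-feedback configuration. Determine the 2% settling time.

T_s ≈ 3.81 s

Closed-loop characteristic equation: s² + 2.1s + 2.857 = 0, so ω_n = 1.69 rad/s and ζ = 2.1/(2·1.69) = 0.6212.
2% settling time T_s ≈ 4/(ζω_n) = 4/1.05 = 3.81 s.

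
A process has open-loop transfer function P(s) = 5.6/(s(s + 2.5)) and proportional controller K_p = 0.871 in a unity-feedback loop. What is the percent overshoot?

The closed-loop denominator s² + 2.5s + 4.878 gives ω_n = √4.878 = 2.209 and ζ = 2.5/(2ω_n) = 0.566.
%OS = 100·exp(−πζ/√(1−ζ²)) = 100·exp(−π·0.566/√0.6797) = 11.6%.

11.6%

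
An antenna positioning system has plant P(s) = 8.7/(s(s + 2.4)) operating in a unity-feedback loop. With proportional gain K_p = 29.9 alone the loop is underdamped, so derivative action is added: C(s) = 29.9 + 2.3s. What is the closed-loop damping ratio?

Forward path: (29.9 + 2.3s)·8.7/(s(s+2.4)). The closed-loop characteristic equation is s² + (2.4 + 8.7·2.3)s + 8.7·29.9 = 0.
That is s² + 22.41s + 260.1 = 0, so ω_n = 16.13 rad/s and ζ = 22.41/(2·16.13) = 0.6947.

ζ = 0.695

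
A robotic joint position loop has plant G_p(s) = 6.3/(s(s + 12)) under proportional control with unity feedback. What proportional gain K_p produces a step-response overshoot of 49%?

K_p = 117

From %OS = 100·exp(−πζ/√(1−ζ²)) = 49%, ζ = −ln(0.49)/√(π²+ln²(0.49)) = 0.2214.
Characteristic equation s² + 12s + 6.3K_p = 0 gives ζ = 12/(2√(6.3K_p)).
Setting ζ = 0.2214: √(6.3K_p) = 12/(2·0.2214) = 27.1, so K_p = 734.2/6.3 = 117.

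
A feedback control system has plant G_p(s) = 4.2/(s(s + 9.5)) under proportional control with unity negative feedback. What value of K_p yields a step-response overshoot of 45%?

K_p = 88.5

From %OS = 100·exp(−πζ/√(1−ζ²)) = 45%, ζ = −ln(0.45)/√(π²+ln²(0.45)) = 0.2463.
Characteristic equation s² + 9.5s + 4.2K_p = 0 gives ζ = 9.5/(2√(4.2K_p)).
Setting ζ = 0.2463: √(4.2K_p) = 9.5/(2·0.2463) = 19.28, so K_p = 371.8/4.2 = 88.5.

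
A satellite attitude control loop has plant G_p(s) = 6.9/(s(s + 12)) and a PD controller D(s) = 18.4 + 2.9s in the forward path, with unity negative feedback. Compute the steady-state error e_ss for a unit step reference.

0

The open loop D(s)G_p(s) has a pole at the origin (type 1), so the static position error constant is infinite and e_ss = 1/(1+∞) = 0.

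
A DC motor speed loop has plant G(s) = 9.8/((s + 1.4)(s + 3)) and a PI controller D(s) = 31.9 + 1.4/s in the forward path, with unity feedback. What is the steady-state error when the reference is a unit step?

The open loop D(s)G(s) has a pole at the origin (type 1), so the static position error constant is infinite and e_ss = 1/(1+∞) = 0.

0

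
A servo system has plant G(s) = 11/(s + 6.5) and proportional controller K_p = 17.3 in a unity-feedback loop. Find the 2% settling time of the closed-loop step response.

Closed-loop transfer function: T(s) = K_p·G(s)/(1 + K_p·G(s)) = 190.3/(s + 6.5 + 190.3) = 190.3/(s + 196.8).
Time constant τ = 1/196.8 = 0.005081 s, so the 2% settling time is about 4τ = 0.0203 s.

T_s ≈ 0.0203 s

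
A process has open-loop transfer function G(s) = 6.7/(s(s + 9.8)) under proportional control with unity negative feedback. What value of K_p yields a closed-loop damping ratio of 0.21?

Closed-loop characteristic equation: s² + 9.8s + K_p·6.7 = 0.
So ω_n = √(6.7K_p) and 2ζω_n = 9.8, giving ζ = 9.8/(2√(6.7K_p)).
Setting ζ = 0.21: √(6.7K_p) = 9.8/(2·0.21) = 23.33, so K_p = 544.4/6.7 = 81.3.

K_p = 81.3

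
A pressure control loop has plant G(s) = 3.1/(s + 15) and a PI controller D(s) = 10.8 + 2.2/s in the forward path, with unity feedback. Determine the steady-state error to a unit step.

0

The open loop D(s)G(s) has a pole at the origin (type 1), so the static position error constant is infinite and e_ss = 1/(1+∞) = 0.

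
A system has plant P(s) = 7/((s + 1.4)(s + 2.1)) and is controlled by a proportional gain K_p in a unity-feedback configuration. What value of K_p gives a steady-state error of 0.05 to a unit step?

The loop is type 0, so e_ss(step) = 1/(1 + K_pos) with K_pos = K_p·P(0).
P(0) = 2.381. Require 1/(1 + K_p·2.381) = 0.05, so 1 + 2.381·K_p = 20.
K_p = (20 − 1)/2.381 = 7.98.

K_p = 7.98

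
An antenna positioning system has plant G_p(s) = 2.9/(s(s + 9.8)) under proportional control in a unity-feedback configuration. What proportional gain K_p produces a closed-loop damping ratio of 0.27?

K_p = 114

Closed-loop characteristic equation: s² + 9.8s + K_p·2.9 = 0.
So ω_n = √(2.9K_p) and 2ζω_n = 9.8, giving ζ = 9.8/(2√(2.9K_p)).
Setting ζ = 0.27: √(2.9K_p) = 9.8/(2·0.27) = 18.15, so K_p = 329.4/2.9 = 114.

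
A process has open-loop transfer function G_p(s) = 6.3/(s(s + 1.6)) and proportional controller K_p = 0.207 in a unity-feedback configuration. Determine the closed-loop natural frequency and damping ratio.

With unity feedback the closed-loop characteristic equation is s² + 1.6s + 0.207·6.3 = s² + 1.6s + 1.304 = 0.
Matching s² + 2ζω_n s + ω_n²: ω_n = √1.304 = 1.142 rad/s and 2ζω_n = 1.6, so ζ = 1.6/(2·1.142) = 0.701.

ω_n = 1.14 rad/s, ζ = 0.701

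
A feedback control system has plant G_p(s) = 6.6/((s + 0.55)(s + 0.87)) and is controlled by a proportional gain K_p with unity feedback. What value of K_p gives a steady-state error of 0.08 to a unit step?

For a type-0 loop with proportional control, e_ss = 1/(1 + K_p·G_p(0)).
G_p(0) = 13.79. Require 1/(1 + K_p·13.79) = 0.08, so 1 + 13.79·K_p = 12.5.
K_p = (12.5 − 1)/13.79 = 0.834.

K_p = 0.834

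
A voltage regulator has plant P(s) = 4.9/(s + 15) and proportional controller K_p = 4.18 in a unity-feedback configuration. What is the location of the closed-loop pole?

s = -35.48

Closed-loop transfer function: T(s) = K_p·P(s)/(1 + K_p·P(s)) = 20.48/(s + 15 + 20.48) = 20.48/(s + 35.48).
The closed-loop pole is at s = −35.48.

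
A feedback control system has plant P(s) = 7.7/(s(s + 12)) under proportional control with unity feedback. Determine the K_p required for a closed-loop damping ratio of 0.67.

Closed-loop characteristic equation: s² + 12s + K_p·7.7 = 0.
So ω_n = √(7.7K_p) and 2ζω_n = 12, giving ζ = 12/(2√(7.7K_p)).
Setting ζ = 0.67: √(7.7K_p) = 12/(2·0.67) = 8.955, so K_p = 80.2/7.7 = 10.4.

K_p = 10.4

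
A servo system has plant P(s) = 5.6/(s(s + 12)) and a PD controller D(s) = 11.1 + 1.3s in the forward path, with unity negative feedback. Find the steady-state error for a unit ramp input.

0.193

The loop has one pole at the origin (type 1). Velocity error constant K_v = lim_{s→0} s·D(s)P(s) = 11.1·5.6/12 = 5.18.
Steady-state error to a unit ramp: e_ss = 1/K_v = 0.193.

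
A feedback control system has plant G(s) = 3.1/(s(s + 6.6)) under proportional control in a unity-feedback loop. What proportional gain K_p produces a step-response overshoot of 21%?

From %OS = 100·exp(−πζ/√(1−ζ²)) = 21%, ζ = −ln(0.21)/√(π²+ln²(0.21)) = 0.4449.
Characteristic equation s² + 6.6s + 3.1K_p = 0 gives ζ = 6.6/(2√(3.1K_p)).
Setting ζ = 0.4449: √(3.1K_p) = 6.6/(2·0.4449) = 7.417, so K_p = 55.02/3.1 = 17.7.

K_p = 17.7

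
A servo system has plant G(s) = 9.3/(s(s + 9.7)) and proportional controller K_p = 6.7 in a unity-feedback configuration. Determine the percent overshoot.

8.66%

From 1 + K_pG(s) = 0: s² + 9.7s + 62.31 = 0 ⇒ ω_n = 7.894, ζ = 0.6144.
%OS = 100·exp(−πζ/√(1−ζ²)) = 100·exp(−π·0.6144/√0.6225) = 8.66%.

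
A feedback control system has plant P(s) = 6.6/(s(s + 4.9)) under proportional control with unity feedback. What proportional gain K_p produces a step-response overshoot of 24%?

K_p = 5.32

From %OS = 100·exp(−πζ/√(1−ζ²)) = 24%, ζ = −ln(0.24)/√(π²+ln²(0.24)) = 0.4136.
Characteristic equation s² + 4.9s + 6.6K_p = 0 gives ζ = 4.9/(2√(6.6K_p)).
Setting ζ = 0.4136: √(6.6K_p) = 4.9/(2·0.4136) = 5.924, so K_p = 35.09/6.6 = 5.32.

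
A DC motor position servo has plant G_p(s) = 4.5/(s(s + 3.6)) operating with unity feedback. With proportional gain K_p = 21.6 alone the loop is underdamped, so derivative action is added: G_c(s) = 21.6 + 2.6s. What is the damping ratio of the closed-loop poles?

ζ = 0.776

Forward path: (21.6 + 2.6s)·4.5/(s(s+3.6)). The closed-loop characteristic equation is s² + (3.6 + 4.5·2.6)s + 4.5·21.6 = 0.
That is s² + 15.3s + 97.2 = 0, so ω_n = 9.859 rad/s and ζ = 15.3/(2·9.859) = 0.7759.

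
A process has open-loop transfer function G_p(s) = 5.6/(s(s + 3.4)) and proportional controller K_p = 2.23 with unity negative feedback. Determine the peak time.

T_p = 1.01 s

From 1 + K_pG_p(s) = 0: s² + 3.4s + 12.49 = 0 ⇒ ω_n = 3.534, ζ = 0.4811.
Damped frequency ω_d = ω_n√(1−ζ²) = 3.098 rad/s, so peak time T_p = π/ω_d = 1.01 s.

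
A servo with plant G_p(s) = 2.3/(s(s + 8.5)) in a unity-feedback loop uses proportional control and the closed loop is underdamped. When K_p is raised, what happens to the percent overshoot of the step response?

increase

Characteristic equation s² + 8.5s + K_p·2.3 = 0: raising K_p raises ω_n while 2ζω_n = 8.5 is fixed, so ζ falls and overshoot grows.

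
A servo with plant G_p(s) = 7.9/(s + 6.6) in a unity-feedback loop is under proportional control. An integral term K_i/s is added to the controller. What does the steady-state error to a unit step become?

The integrator makes K_pos = lim_{s→0} C(s)G(s) infinite, so e_ss = 1/(1+K_pos) = 0.

0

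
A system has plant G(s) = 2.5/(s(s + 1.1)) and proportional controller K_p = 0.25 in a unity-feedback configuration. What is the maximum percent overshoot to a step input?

4.77%

The closed-loop denominator s² + 1.1s + 0.625 gives ω_n = √0.625 = 0.7906 and ζ = 1.1/(2ω_n) = 0.6957.
%OS = 100·exp(−πζ/√(1−ζ²)) = 100·exp(−π·0.6957/√0.516) = 4.77%.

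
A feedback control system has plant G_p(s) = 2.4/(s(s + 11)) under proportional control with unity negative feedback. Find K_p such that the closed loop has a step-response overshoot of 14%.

K_p = 44.8

From %OS = 100·exp(−πζ/√(1−ζ²)) = 14%, ζ = −ln(0.14)/√(π²+ln²(0.14)) = 0.5305.
Characteristic equation s² + 11s + 2.4K_p = 0 gives ζ = 11/(2√(2.4K_p)).
Setting ζ = 0.5305: √(2.4K_p) = 11/(2·0.5305) = 10.37, so K_p = 107.5/2.4 = 44.8.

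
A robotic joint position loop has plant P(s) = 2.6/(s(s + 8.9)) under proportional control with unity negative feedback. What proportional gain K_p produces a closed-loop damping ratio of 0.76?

K_p = 13.2

Closed-loop characteristic equation: s² + 8.9s + K_p·2.6 = 0.
So ω_n = √(2.6K_p) and 2ζω_n = 8.9, giving ζ = 8.9/(2√(2.6K_p)).
Setting ζ = 0.76: √(2.6K_p) = 8.9/(2·0.76) = 5.855, so K_p = 34.28/2.6 = 13.2.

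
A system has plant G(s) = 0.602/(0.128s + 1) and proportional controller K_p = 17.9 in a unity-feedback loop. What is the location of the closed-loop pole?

Closed loop: T(s) = K_p·G/(1+K_p·G) = 10.78/(0.128s + 1 + 10.78), with pole at s = −(1 + 10.78)/0.128 = −92.

s = -92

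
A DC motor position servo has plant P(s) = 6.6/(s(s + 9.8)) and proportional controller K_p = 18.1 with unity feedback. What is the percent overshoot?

20.7%

The closed-loop denominator s² + 9.8s + 119.5 gives ω_n = √119.5 = 10.93 and ζ = 9.8/(2ω_n) = 0.4483.
%OS = 100·exp(−πζ/√(1−ζ²)) = 100·exp(−π·0.4483/√0.799) = 20.7%.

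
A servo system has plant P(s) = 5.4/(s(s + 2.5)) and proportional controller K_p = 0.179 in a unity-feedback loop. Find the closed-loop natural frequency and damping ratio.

ω_n = 0.983 rad/s, ζ = 1.27

The closed-loop denominator is s(s+2.5) + 0.179·5.4 = s² + 2.5s + 0.9666.
So ω_n² = 0.9666 ⇒ ω_n = 0.9832 rad/s, and ζ = 2.5/(2ω_n) = 1.27.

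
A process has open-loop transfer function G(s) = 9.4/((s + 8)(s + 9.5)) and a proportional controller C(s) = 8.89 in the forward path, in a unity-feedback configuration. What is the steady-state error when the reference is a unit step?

The loop is type 0. Static position error constant K_pos = C(0)·G(0) = 8.89·0.1237 = 1.1.
Steady-state error to a unit step: e_ss = 1/(1+K_pos) = 1/2.1 = 0.476.

0.476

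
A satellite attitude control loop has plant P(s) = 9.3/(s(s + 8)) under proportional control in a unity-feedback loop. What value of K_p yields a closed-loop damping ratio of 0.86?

K_p = 2.33

Closed-loop characteristic equation: s² + 8s + K_p·9.3 = 0.
So ω_n = √(9.3K_p) and 2ζω_n = 8, giving ζ = 8/(2√(9.3K_p)).
Setting ζ = 0.86: √(9.3K_p) = 8/(2·0.86) = 4.651, so K_p = 21.63/9.3 = 2.33.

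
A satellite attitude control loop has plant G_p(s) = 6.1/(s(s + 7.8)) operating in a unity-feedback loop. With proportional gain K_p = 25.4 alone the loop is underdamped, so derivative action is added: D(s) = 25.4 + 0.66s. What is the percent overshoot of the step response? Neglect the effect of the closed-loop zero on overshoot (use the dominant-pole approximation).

Forward path: (25.4 + 0.66s)·6.1/(s(s+7.8)). The closed-loop characteristic equation is s² + (7.8 + 6.1·0.66)s + 6.1·25.4 = 0.
That is s² + 11.83s + 154.9 = 0, so ω_n = 12.45 rad/s and ζ = 11.83/(2·12.45) = 0.475.
%OS = 100·exp(−πζ/√(1−ζ²)) = 18.3%.

18.3%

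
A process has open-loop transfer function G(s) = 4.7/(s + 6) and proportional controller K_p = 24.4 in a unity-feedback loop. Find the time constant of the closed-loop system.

τ = 0.00829 s

Closed-loop transfer function: T(s) = K_p·G(s)/(1 + K_p·G(s)) = 114.7/(s + 6 + 114.7) = 114.7/(s + 120.7).
Time constant τ = 1/120.7 = 0.00829 s.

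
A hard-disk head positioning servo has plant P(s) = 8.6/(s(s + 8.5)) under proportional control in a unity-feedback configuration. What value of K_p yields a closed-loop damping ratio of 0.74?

K_p = 3.84

Closed-loop characteristic equation: s² + 8.5s + K_p·8.6 = 0.
So ω_n = √(8.6K_p) and 2ζω_n = 8.5, giving ζ = 8.5/(2√(8.6K_p)).
Setting ζ = 0.74: √(8.6K_p) = 8.5/(2·0.74) = 5.743, so K_p = 32.98/8.6 = 3.84.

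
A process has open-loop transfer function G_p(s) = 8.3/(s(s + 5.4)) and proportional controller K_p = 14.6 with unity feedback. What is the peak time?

Closed-loop characteristic equation: s² + 5.4s + 121.2 = 0, so ω_n = 11.01 rad/s and ζ = 5.4/(2·11.01) = 0.2453.
Damped frequency ω_d = ω_n√(1−ζ²) = 10.67 rad/s, so peak time T_p = π/ω_d = 0.294 s.

T_p = 0.294 s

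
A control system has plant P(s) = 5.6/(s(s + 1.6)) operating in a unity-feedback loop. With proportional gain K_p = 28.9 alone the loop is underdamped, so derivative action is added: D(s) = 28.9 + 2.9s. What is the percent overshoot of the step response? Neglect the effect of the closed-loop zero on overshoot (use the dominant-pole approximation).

Forward path: (28.9 + 2.9s)·5.6/(s(s+1.6)). The closed-loop characteristic equation is s² + (1.6 + 5.6·2.9)s + 5.6·28.9 = 0.
That is s² + 17.84s + 161.8 = 0, so ω_n = 12.72 rad/s and ζ = 17.84/(2·12.72) = 0.7012.
%OS = 100·exp(−πζ/√(1−ζ²)) = 4.55%.

4.55%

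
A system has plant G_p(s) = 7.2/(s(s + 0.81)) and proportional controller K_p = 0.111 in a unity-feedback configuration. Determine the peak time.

T_p = 3.94 s

The closed-loop denominator s² + 0.81s + 0.7992 gives ω_n = √0.7992 = 0.894 and ζ = 0.81/(2ω_n) = 0.453.
Damped frequency ω_d = ω_n√(1−ζ²) = 0.797 rad/s, so peak time T_p = π/ω_d = 3.94 s.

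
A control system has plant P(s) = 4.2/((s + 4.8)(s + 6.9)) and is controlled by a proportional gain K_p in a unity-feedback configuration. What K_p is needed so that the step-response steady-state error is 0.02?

K_p = 386

Steady-state error for a unit step on this type-0 loop is 1/(1 + K_p·P(0)).
P(0) = 0.1268. Require 1/(1 + K_p·0.1268) = 0.02, so 1 + 0.1268·K_p = 50.
K_p = (50 − 1)/0.1268 = 386.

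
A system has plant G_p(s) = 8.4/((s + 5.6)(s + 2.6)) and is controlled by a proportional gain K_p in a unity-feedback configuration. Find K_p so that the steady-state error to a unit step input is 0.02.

Steady-state error for a unit step on this type-0 loop is 1/(1 + K_p·G_p(0)).
G_p(0) = 0.5769. Require 1/(1 + K_p·0.5769) = 0.02, so 1 + 0.5769·K_p = 50.
K_p = (50 − 1)/0.5769 = 84.9.

K_p = 84.9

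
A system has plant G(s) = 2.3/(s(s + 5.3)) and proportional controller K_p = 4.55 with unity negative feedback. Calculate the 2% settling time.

The closed-loop denominator s² + 5.3s + 10.46 gives ω_n = √10.46 = 3.235 and ζ = 5.3/(2ω_n) = 0.8192.
2% settling time T_s ≈ 4/(ζω_n) = 4/2.65 = 1.51 s.

T_s ≈ 1.51 s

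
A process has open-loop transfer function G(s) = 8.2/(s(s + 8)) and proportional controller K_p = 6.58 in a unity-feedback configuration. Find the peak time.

T_p = 0.51 s

Closed-loop characteristic equation: s² + 8s + 53.96 = 0, so ω_n = 7.345 rad/s and ζ = 8/(2·7.345) = 0.5446.
Damped frequency ω_d = ω_n√(1−ζ²) = 6.161 rad/s, so peak time T_p = π/ω_d = 0.51 s.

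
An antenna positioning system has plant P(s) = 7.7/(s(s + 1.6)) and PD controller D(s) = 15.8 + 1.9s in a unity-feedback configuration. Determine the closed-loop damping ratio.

Forward path: (15.8 + 1.9s)·7.7/(s(s+1.6)). The closed-loop characteristic equation is s² + (1.6 + 7.7·1.9)s + 7.7·15.8 = 0.
That is s² + 16.23s + 121.7 = 0, so ω_n = 11.03 rad/s and ζ = 16.23/(2·11.03) = 0.7357.

ζ = 0.736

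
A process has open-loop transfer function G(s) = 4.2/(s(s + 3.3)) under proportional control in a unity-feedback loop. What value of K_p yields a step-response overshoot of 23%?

From %OS = 100·exp(−πζ/√(1−ζ²)) = 23%, ζ = −ln(0.23)/√(π²+ln²(0.23)) = 0.4237.
Characteristic equation s² + 3.3s + 4.2K_p = 0 gives ζ = 3.3/(2√(4.2K_p)).
Setting ζ = 0.4237: √(4.2K_p) = 3.3/(2·0.4237) = 3.894, so K_p = 15.16/4.2 = 3.61.

K_p = 3.61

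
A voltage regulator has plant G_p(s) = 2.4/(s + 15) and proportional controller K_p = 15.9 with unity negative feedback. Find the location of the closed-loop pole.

s = -53.16

Closed-loop transfer function: T(s) = K_p·G_p(s)/(1 + K_p·G_p(s)) = 38.16/(s + 15 + 38.16) = 38.16/(s + 53.16).
The closed-loop pole is at s = −53.16.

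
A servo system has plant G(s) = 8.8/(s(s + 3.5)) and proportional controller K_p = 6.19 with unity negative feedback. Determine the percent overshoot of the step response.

46.5%

From 1 + K_pG(s) = 0: s² + 3.5s + 54.47 = 0 ⇒ ω_n = 7.381, ζ = 0.2371.
%OS = 100·exp(−πζ/√(1−ζ²)) = 100·exp(−π·0.2371/√0.9438) = 46.5%.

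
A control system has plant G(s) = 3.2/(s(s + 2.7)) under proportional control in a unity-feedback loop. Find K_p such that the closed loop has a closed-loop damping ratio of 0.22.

Closed-loop characteristic equation: s² + 2.7s + K_p·3.2 = 0.
So ω_n = √(3.2K_p) and 2ζω_n = 2.7, giving ζ = 2.7/(2√(3.2K_p)).
Setting ζ = 0.22: √(3.2K_p) = 2.7/(2·0.22) = 6.136, so K_p = 37.65/3.2 = 11.8.

K_p = 11.8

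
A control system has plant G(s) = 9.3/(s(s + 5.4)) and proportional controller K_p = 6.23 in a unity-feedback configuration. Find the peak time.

T_p = 0.441 s

The closed-loop denominator s² + 5.4s + 57.94 gives ω_n = √57.94 = 7.612 and ζ = 5.4/(2ω_n) = 0.3547.
Damped frequency ω_d = ω_n√(1−ζ²) = 7.117 rad/s, so peak time T_p = π/ω_d = 0.441 s.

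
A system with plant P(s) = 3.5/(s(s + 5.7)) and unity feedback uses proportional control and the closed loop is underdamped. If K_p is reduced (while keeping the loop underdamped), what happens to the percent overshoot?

decrease

ζ = 5.7/(2√(3.5K_p)) rises as K_p falls; higher damping means less overshoot.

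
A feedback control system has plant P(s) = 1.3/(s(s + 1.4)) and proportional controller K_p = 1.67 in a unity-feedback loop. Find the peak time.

The closed-loop denominator s² + 1.4s + 2.171 gives ω_n = √2.171 = 1.473 and ζ = 1.4/(2ω_n) = 0.4751.
Damped frequency ω_d = ω_n√(1−ζ²) = 1.297 rad/s, so peak time T_p = π/ω_d = 2.42 s.

T_p = 2.42 s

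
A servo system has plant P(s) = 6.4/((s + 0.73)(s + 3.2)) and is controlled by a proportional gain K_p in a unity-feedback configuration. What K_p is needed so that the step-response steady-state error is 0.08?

K_p = 4.2

The loop is type 0, so e_ss(step) = 1/(1 + K_pos) with K_pos = K_p·P(0).
P(0) = 2.74. Require 1/(1 + K_p·2.74) = 0.08, so 1 + 2.74·K_p = 12.5.
K_p = (12.5 − 1)/2.74 = 4.2.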